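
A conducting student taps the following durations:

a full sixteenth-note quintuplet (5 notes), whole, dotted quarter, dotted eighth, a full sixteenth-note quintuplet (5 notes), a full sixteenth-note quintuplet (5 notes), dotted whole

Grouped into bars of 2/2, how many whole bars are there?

One bar of 2/2 = 16 sixteenth notes.
In sixteenth notes: a full sixteenth-note quintuplet (5 notes) (five quintuplet sixteenths span one quarter) = 4; whole = 16; dotted quarter = 6; dotted eighth = 3; a full sixteenth-note quintuplet (5 notes) (five quintuplet sixteenths span one quarter) = 4; a full sixteenth-note quintuplet (5 notes) (five quintuplet sixteenths span one quarter) = 4; dotted whole = 24.
Sum: 4 + 16 + 6 + 3 + 4 + 4 + 24 = 61.
61 ÷ 16 = 3 complete bars with 13 left over.

3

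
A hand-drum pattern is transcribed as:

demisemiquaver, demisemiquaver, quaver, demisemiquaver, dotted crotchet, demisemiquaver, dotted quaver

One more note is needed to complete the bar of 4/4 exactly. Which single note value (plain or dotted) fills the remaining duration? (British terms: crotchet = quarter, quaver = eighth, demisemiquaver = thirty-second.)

dotted eighth note

The bar of 4/4 = 32 thirty-second notes.
In thirty-second notes: demisemiquaver = 1; demisemiquaver = 1; quaver = 4; demisemiquaver = 1; dotted crotchet = 12; demisemiquaver = 1; dotted quaver = 6.
Total: 1 + 1 + 4 + 1 + 12 + 1 + 6 = 26.
Remaining: 32 − 26 = 6 thirty-second notes, which is a dotted eighth note.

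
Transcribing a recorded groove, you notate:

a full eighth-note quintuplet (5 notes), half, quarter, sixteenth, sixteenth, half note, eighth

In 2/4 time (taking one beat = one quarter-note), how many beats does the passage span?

8

One quarter-note beat = 4 sixteenth notes.
Each duration in sixteenth notes: a full eighth-note quintuplet (5 notes) (five quintuplet eighths span one half) = 8; half = 8; quarter = 4; sixteenth = 1; sixteenth = 1; half note = 8; eighth = 2.
Total: 8 + 8 + 4 + 1 + 1 + 8 + 2 = 32.
32 ÷ 4 = 8 beats.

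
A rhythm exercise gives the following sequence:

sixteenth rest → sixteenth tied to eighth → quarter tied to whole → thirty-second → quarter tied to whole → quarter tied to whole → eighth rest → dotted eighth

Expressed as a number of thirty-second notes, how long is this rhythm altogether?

Each duration in thirty-second notes: sixteenth rest = 2; sixteenth tied to eighth (sixteenth + eighth) = 6; quarter tied to whole (quarter + whole) = 40; thirty-second = 1; quarter tied to whole (quarter + whole) = 40; quarter tied to whole (quarter + whole) = 40; eighth rest = 4; dotted eighth = 6.
Sum: 2 + 6 + 40 + 1 + 40 + 40 + 4 + 6 = 139 thirty-second notes.

139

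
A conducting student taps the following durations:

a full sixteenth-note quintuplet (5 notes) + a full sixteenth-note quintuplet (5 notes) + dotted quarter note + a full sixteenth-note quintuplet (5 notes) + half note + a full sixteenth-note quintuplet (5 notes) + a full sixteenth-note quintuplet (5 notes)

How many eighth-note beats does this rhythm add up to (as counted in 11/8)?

One eighth-note beat = 2 sixteenth notes.
In sixteenth notes: a full sixteenth-note quintuplet (5 notes) (five quintuplet sixteenths span one quarter) = 4; a full sixteenth-note quintuplet (5 notes) (five quintuplet sixteenths span one quarter) = 4; dotted quarter note = 6; a full sixteenth-note quintuplet (5 notes) (five quintuplet sixteenths span one quarter) = 4; half note = 8; a full sixteenth-note quintuplet (5 notes) (five quintuplet sixteenths span one quarter) = 4; a full sixteenth-note quintuplet (5 notes) (five quintuplet sixteenths span one quarter) = 4.
Sum: 4 + 4 + 6 + 4 + 8 + 4 + 4 = 34.
34 ÷ 2 = 17 beats.

17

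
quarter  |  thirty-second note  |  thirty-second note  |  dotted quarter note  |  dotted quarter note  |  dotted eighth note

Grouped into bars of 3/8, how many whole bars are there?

3

One bar of 3/8 = 12 thirty-second notes.
Each duration in thirty-second notes: quarter = 8; thirty-second note = 1; thirty-second note = 1; dotted quarter note = 12; dotted quarter note = 12; dotted eighth note = 6.
Altogether 8 + 1 + 1 + 12 + 12 + 6 = 40.
40 ÷ 12 = 3 complete bars with 4 left over.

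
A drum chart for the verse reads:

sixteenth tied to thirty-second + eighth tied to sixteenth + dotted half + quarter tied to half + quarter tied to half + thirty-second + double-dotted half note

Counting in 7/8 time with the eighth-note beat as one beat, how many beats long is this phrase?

One eighth-note beat = 4 thirty-second notes.
Express everything in thirty-second notes: sixteenth tied to thirty-second (sixteenth + thirty-second) = 3; eighth tied to sixteenth (eighth + sixteenth) = 6; dotted half = 24; quarter tied to half (quarter + half) = 24; quarter tied to half (quarter + half) = 24; thirty-second = 1; double-dotted half note = 28.
Total: 3 + 6 + 24 + 24 + 24 + 1 + 28 = 110.
110 ÷ 4 = 27.5 beats.

27.5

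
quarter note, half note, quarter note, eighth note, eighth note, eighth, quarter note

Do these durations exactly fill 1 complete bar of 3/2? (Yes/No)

No

One bar of 3/2 = 12 eighth notes.
Express everything in eighth notes: quarter note = 2; half note = 4; quarter note = 2; eighth note = 1; eighth note = 1; eighth = 1; quarter note = 2.
Total: 2 + 4 + 2 + 1 + 1 + 1 + 2 = 13.
13 exceeds 12, so the answer is No.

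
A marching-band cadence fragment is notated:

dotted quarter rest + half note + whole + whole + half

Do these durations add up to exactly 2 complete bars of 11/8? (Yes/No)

No

One bar of 11/8 = 11 eighth notes, so 2 bars = 22.
Convert each value to eighth notes: dotted quarter rest = 3; half note = 4; whole = 8; whole = 8; half = 4.
Total: 3 + 4 + 8 + 8 + 4 = 27.
27 exceeds 22, so the answer is No.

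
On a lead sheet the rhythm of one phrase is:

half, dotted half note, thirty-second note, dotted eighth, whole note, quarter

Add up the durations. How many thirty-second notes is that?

Working in thirty-second notes: half = 16; dotted half note = 24; thirty-second note = 1; dotted eighth = 6; whole note = 32; quarter = 8.
Adding: 16 + 24 + 1 + 6 + 32 + 8 = 87 thirty-second notes.

87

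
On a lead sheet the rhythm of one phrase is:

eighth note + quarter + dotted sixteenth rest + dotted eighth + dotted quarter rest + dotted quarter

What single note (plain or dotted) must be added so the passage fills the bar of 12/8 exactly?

The bar of 12/8 = 48 thirty-second notes.
Express everything in thirty-second notes: eighth note = 4; quarter = 8; dotted sixteenth rest = 3; dotted eighth = 6; dotted quarter rest = 12; dotted quarter = 12.
Sum: 4 + 8 + 3 + 6 + 12 + 12 = 45.
Remaining: 48 − 45 = 3 thirty-second notes, which is a dotted sixteenth note.

dotted sixteenth note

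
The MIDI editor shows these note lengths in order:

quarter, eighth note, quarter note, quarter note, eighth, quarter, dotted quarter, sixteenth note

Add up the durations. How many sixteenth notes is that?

Each duration in sixteenth notes: quarter = 4; eighth note = 2; quarter note = 4; quarter note = 4; eighth = 2; quarter = 4; dotted quarter = 6; sixteenth note = 1.
Adding: 4 + 2 + 4 + 4 + 2 + 4 + 6 + 1 = 27 sixteenth notes.

27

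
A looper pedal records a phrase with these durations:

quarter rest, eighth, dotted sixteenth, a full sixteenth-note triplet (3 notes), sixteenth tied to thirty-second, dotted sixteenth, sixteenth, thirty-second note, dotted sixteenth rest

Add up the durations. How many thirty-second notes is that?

In thirty-second notes: quarter rest = 8; eighth = 4; dotted sixteenth = 3; a full sixteenth-note triplet (3 notes) (three triplet sixteenths span one eighth) = 4; sixteenth tied to thirty-second (sixteenth + thirty-second) = 3; dotted sixteenth = 3; sixteenth = 2; thirty-second note = 1; dotted sixteenth rest = 3.
Total: 8 + 4 + 3 + 4 + 3 + 3 + 2 + 1 + 3 = 31 thirty-second notes.

31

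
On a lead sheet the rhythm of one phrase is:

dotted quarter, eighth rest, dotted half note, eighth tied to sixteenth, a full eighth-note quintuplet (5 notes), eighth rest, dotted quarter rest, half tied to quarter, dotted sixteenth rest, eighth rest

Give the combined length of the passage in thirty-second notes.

109

Working in thirty-second notes: dotted quarter = 12; eighth rest = 4; dotted half note = 24; eighth tied to sixteenth (eighth + sixteenth) = 6; a full eighth-note quintuplet (5 notes) (five quintuplet eighths span one half) = 16; eighth rest = 4; dotted quarter rest = 12; half tied to quarter (half + quarter) = 24; dotted sixteenth rest = 3; eighth rest = 4.
Altogether 12 + 4 + 24 + 6 + 16 + 4 + 12 + 24 + 3 + 4 = 109 thirty-second notes.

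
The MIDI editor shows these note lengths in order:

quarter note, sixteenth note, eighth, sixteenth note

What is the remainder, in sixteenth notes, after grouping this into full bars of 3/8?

One bar of 3/8 = 6 sixteenth notes.
Working in sixteenth notes: quarter note = 4; sixteenth note = 1; eighth = 2; sixteenth note = 1.
Total: 4 + 1 + 2 + 1 = 8.
8 ÷ 6 = 1 complete bar with 2 sixteenth notes remaining.

2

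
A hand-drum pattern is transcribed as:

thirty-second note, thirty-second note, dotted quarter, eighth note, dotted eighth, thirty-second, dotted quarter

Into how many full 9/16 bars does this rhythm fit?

One bar of 9/16 = 18 thirty-second notes.
Express everything in thirty-second notes: thirty-second note = 1; thirty-second note = 1; dotted quarter = 12; eighth note = 4; dotted eighth = 6; thirty-second = 1; dotted quarter = 12.
Adding: 1 + 1 + 12 + 4 + 6 + 1 + 12 = 37.
37 ÷ 18 = 2 complete bars with 1 left over.

2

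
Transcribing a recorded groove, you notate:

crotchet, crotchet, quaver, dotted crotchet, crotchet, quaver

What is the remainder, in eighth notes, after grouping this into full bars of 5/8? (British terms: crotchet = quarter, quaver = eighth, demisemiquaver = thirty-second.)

1

One bar of 5/8 = 5 eighth notes.
Express everything in eighth notes: crotchet = 2; crotchet = 2; quaver = 1; dotted crotchet = 3; crotchet = 2; quaver = 1.
Sum: 2 + 2 + 1 + 3 + 2 + 1 = 11.
11 ÷ 5 = 2 complete bars with 1 eighth note remaining.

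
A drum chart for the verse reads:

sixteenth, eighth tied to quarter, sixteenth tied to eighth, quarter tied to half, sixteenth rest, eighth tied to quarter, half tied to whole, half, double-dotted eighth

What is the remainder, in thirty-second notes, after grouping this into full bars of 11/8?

41

One bar of 11/8 = 44 thirty-second notes.
In thirty-second notes: sixteenth = 2; eighth tied to quarter (eighth + quarter) = 12; sixteenth tied to eighth (sixteenth + eighth) = 6; quarter tied to half (quarter + half) = 24; sixteenth rest = 2; eighth tied to quarter (eighth + quarter) = 12; half tied to whole (half + whole) = 48; half = 16; double-dotted eighth = 7.
Sum: 2 + 12 + 6 + 24 + 2 + 12 + 48 + 16 + 7 = 129.
129 ÷ 44 = 2 complete bars with 41 thirty-second notes remaining.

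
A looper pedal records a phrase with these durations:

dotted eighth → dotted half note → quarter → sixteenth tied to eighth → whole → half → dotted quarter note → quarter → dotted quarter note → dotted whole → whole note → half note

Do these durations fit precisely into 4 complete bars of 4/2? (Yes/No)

No

One bar of 4/2 = 32 sixteenth notes, so 4 bars = 128.
Each duration in sixteenth notes: dotted eighth = 3; dotted half note = 12; quarter = 4; sixteenth tied to eighth (sixteenth + eighth) = 3; whole = 16; half = 8; dotted quarter note = 6; quarter = 4; dotted quarter note = 6; dotted whole = 24; whole note = 16; half note = 8.
Adding: 3 + 12 + 4 + 3 + 16 + 8 + 6 + 4 + 6 + 24 + 16 + 8 = 110.
110 falls short of 128, so the answer is No.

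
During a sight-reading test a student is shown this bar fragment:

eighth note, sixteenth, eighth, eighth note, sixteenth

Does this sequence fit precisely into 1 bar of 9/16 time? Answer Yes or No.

One bar of 9/16 = 9 sixteenth notes.
Convert each value to sixteenth notes: eighth note = 2; sixteenth = 1; eighth = 2; eighth note = 2; sixteenth = 1.
Altogether 2 + 1 + 2 + 2 + 1 = 8.
8 falls short of 9, so the answer is No.

No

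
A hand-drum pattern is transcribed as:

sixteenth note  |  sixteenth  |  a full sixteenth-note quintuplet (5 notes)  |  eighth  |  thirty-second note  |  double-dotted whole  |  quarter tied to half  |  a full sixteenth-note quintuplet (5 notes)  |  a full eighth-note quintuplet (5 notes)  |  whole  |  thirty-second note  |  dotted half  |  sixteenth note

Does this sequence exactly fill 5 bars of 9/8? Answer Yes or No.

Yes

One bar of 9/8 = 36 thirty-second notes, so 5 bars = 180.
Express everything in thirty-second notes: sixteenth note = 2; sixteenth = 2; a full sixteenth-note quintuplet (5 notes) (five quintuplet sixteenths span one quarter) = 8; eighth = 4; thirty-second note = 1; double-dotted whole = 56; quarter tied to half (quarter + half) = 24; a full sixteenth-note quintuplet (5 notes) (five quintuplet sixteenths span one quarter) = 8; a full eighth-note quintuplet (5 notes) (five quintuplet eighths span one half) = 16; whole = 32; thirty-second note = 1; dotted half = 24; sixteenth note = 2.
Adding: 2 + 2 + 8 + 4 + 1 + 56 + 24 + 8 + 16 + 32 + 1 + 24 + 2 = 180.
180 equals 180, so the answer is Yes.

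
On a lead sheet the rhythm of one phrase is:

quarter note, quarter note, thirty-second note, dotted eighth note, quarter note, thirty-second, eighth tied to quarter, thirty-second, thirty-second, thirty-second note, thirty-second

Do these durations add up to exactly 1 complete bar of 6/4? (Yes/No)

One bar of 6/4 = 48 thirty-second notes.
In thirty-second notes: quarter note = 8; quarter note = 8; thirty-second note = 1; dotted eighth note = 6; quarter note = 8; thirty-second = 1; eighth tied to quarter (eighth + quarter) = 12; thirty-second = 1; thirty-second = 1; thirty-second note = 1; thirty-second = 1.
Altogether 8 + 8 + 1 + 6 + 8 + 1 + 12 + 1 + 1 + 1 + 1 = 48.
48 equals 48, so the answer is Yes.

Yes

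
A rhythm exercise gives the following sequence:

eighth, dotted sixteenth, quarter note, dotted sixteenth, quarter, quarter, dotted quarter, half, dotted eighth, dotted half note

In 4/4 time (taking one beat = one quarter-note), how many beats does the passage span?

11.5

One quarter-note beat = 8 thirty-second notes.
Each duration in thirty-second notes: eighth = 4; dotted sixteenth = 3; quarter note = 8; dotted sixteenth = 3; quarter = 8; quarter = 8; dotted quarter = 12; half = 16; dotted eighth = 6; dotted half note = 24.
Sum: 4 + 3 + 8 + 3 + 8 + 8 + 12 + 16 + 6 + 24 = 92.
92 ÷ 8 = 11.5 beats.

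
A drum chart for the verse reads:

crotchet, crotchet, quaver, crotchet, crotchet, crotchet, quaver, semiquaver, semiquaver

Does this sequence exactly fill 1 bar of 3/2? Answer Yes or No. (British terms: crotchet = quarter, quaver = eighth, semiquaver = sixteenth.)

No

One bar of 3/2 = 24 sixteenth notes.
Working in sixteenth notes: crotchet = 4; crotchet = 4; quaver = 2; crotchet = 4; crotchet = 4; crotchet = 4; quaver = 2; semiquaver = 1; semiquaver = 1.
Adding: 4 + 4 + 2 + 4 + 4 + 4 + 2 + 1 + 1 = 26.
26 exceeds 24, so the answer is No.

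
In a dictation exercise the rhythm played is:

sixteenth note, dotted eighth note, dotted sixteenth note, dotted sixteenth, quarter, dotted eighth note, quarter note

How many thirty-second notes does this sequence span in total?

Convert each value to thirty-second notes: sixteenth note = 2; dotted eighth note = 6; dotted sixteenth note = 3; dotted sixteenth = 3; quarter = 8; dotted eighth note = 6; quarter note = 8.
Altogether 2 + 6 + 3 + 3 + 8 + 6 + 8 = 36 thirty-second notes.

36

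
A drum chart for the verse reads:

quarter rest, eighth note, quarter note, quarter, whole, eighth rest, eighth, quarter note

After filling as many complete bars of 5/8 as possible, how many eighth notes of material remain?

4

One bar of 5/8 = 5 eighth notes.
In eighth notes: quarter rest = 2; eighth note = 1; quarter note = 2; quarter = 2; whole = 8; eighth rest = 1; eighth = 1; quarter note = 2.
Altogether 2 + 1 + 2 + 2 + 8 + 1 + 1 + 2 = 19.
19 ÷ 5 = 3 complete bars with 4 eighth notes remaining.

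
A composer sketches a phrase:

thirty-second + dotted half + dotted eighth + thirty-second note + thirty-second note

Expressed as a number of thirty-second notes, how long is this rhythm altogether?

Working in thirty-second notes: thirty-second = 1; dotted half = 24; dotted eighth = 6; thirty-second note = 1; thirty-second note = 1.
Sum: 1 + 24 + 6 + 1 + 1 = 33 thirty-second notes.

33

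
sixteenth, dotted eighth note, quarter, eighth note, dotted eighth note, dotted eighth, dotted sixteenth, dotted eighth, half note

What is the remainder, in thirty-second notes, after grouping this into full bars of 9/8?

21

One bar of 9/8 = 36 thirty-second notes.
Convert each value to thirty-second notes: sixteenth = 2; dotted eighth note = 6; quarter = 8; eighth note = 4; dotted eighth note = 6; dotted eighth = 6; dotted sixteenth = 3; dotted eighth = 6; half note = 16.
Altogether 2 + 6 + 8 + 4 + 6 + 6 + 3 + 6 + 16 = 57.
57 ÷ 36 = 1 complete bar with 21 thirty-second notes remaining.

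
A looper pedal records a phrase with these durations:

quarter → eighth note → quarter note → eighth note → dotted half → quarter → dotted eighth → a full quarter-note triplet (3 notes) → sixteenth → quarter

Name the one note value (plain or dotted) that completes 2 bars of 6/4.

2 bars of 6/4 = 48 sixteenth notes.
Each duration in sixteenth notes: quarter = 4; eighth note = 2; quarter note = 4; eighth note = 2; dotted half = 12; quarter = 4; dotted eighth = 3; a full quarter-note triplet (3 notes) (three triplet quarters span one half) = 8; sixteenth = 1; quarter = 4.
Sum: 4 + 2 + 4 + 2 + 12 + 4 + 3 + 8 + 1 + 4 = 44.
Remaining: 48 − 44 = 4 sixteenth notes, which is a quarter note.

quarter note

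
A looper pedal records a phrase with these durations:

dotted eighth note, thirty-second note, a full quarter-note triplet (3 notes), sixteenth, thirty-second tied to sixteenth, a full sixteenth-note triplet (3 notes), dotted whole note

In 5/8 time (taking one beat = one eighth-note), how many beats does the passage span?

20

One eighth-note beat = 4 thirty-second notes.
In thirty-second notes: dotted eighth note = 6; thirty-second note = 1; a full quarter-note triplet (3 notes) (three triplet quarters span one half) = 16; sixteenth = 2; thirty-second tied to sixteenth (thirty-second + sixteenth) = 3; a full sixteenth-note triplet (3 notes) (three triplet sixteenths span one eighth) = 4; dotted whole note = 48.
Adding: 6 + 1 + 16 + 2 + 3 + 4 + 48 = 80.
80 ÷ 4 = 20 beats.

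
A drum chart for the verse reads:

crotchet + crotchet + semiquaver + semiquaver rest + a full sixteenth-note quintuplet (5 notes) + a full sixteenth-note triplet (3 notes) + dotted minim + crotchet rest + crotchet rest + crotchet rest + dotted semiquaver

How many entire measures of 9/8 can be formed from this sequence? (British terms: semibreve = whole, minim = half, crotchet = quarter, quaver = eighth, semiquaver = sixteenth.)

One bar of 9/8 = 36 thirty-second notes.
Working in thirty-second notes: crotchet = 8; crotchet = 8; semiquaver = 2; semiquaver rest = 2; a full sixteenth-note quintuplet (5 notes) (five quintuplet sixteenths span one quarter) = 8; a full sixteenth-note triplet (3 notes) (three triplet sixteenths span one eighth) = 4; dotted minim = 24; crotchet rest = 8; crotchet rest = 8; crotchet rest = 8; dotted semiquaver = 3.
Adding: 8 + 8 + 2 + 2 + 8 + 4 + 24 + 8 + 8 + 8 + 3 = 83.
83 ÷ 36 = 2 complete bars with 11 left over.

2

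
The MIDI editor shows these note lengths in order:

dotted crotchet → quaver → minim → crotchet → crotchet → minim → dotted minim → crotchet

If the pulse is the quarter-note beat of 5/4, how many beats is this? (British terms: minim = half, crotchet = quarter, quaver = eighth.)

One quarter-note beat = 2 eighth notes.
Working in eighth notes: dotted crotchet = 3; quaver = 1; minim = 4; crotchet = 2; crotchet = 2; minim = 4; dotted minim = 6; crotchet = 2.
Altogether 3 + 1 + 4 + 2 + 2 + 4 + 6 + 2 = 24.
24 ÷ 2 = 12 beats.

12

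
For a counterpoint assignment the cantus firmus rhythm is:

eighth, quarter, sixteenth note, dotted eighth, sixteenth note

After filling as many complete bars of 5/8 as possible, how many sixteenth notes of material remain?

1

One bar of 5/8 = 10 sixteenth notes.
Working in sixteenth notes: eighth = 2; quarter = 4; sixteenth note = 1; dotted eighth = 3; sixteenth note = 1.
Altogether 2 + 4 + 1 + 3 + 1 = 11.
11 ÷ 10 = 1 complete bar with 1 sixteenth note remaining.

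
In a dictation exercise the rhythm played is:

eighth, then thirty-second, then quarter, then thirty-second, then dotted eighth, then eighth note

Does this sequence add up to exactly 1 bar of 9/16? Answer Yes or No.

One bar of 9/16 = 18 thirty-second notes.
Express everything in thirty-second notes: eighth = 4; thirty-second = 1; quarter = 8; thirty-second = 1; dotted eighth = 6; eighth note = 4.
Total: 4 + 1 + 8 + 1 + 6 + 4 = 24.
24 exceeds 18, so the answer is No.

No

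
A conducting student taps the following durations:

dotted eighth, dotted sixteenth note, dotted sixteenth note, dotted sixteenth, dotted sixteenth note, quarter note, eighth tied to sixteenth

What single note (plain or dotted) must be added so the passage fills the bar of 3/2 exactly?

The bar of 3/2 = 48 thirty-second notes.
Working in thirty-second notes: dotted eighth = 6; dotted sixteenth note = 3; dotted sixteenth note = 3; dotted sixteenth = 3; dotted sixteenth note = 3; quarter note = 8; eighth tied to sixteenth (eighth + sixteenth) = 6.
Altogether 6 + 3 + 3 + 3 + 3 + 8 + 6 = 32.
Remaining: 48 − 32 = 16 thirty-second notes, which is a half note.

half note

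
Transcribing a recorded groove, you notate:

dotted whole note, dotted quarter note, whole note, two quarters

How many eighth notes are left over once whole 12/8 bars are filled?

One bar of 12/8 = 12 eighth notes.
In eighth notes: dotted whole note = 12; dotted quarter note = 3; whole note = 8; quarter = 2; quarter = 2.
Sum: 12 + 3 + 8 + 2 + 2 = 27.
27 ÷ 12 = 2 complete bars with 3 eighth notes remaining.

3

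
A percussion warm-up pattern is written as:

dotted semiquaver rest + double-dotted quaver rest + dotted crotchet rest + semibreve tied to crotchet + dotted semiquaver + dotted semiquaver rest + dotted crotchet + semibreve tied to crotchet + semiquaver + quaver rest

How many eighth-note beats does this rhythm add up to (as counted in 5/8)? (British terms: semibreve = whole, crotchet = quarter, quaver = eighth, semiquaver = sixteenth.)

31.5

One eighth-note beat = 4 thirty-second notes.
Express everything in thirty-second notes: dotted semiquaver rest = 3; double-dotted quaver rest = 7; dotted crotchet rest = 12; semibreve tied to crotchet (semibreve + crotchet) = 40; dotted semiquaver = 3; dotted semiquaver rest = 3; dotted crotchet = 12; semibreve tied to crotchet (semibreve + crotchet) = 40; semiquaver = 2; quaver rest = 4.
Altogether 3 + 7 + 12 + 40 + 3 + 3 + 12 + 40 + 2 + 4 = 126.
126 ÷ 4 = 31.5 beats.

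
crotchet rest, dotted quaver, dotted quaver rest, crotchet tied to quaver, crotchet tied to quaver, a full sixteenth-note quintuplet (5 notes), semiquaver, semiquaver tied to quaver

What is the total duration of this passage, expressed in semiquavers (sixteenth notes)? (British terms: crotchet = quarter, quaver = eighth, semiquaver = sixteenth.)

In sixteenth notes: crotchet rest = 4; dotted quaver = 3; dotted quaver rest = 3; crotchet tied to quaver (crotchet + quaver) = 6; crotchet tied to quaver (crotchet + quaver) = 6; a full sixteenth-note quintuplet (5 notes) (five quintuplet sixteenths span one quarter) = 4; semiquaver = 1; semiquaver tied to quaver (semiquaver + quaver) = 3.
Adding: 4 + 3 + 3 + 6 + 6 + 4 + 1 + 3 = 30 sixteenth notes.

30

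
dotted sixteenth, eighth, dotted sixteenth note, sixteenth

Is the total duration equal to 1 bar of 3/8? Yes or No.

One bar of 3/8 = 12 thirty-second notes.
Express everything in thirty-second notes: dotted sixteenth = 3; eighth = 4; dotted sixteenth note = 3; sixteenth = 2.
Adding: 3 + 4 + 3 + 2 = 12.
12 equals 12, so the answer is Yes.

Yes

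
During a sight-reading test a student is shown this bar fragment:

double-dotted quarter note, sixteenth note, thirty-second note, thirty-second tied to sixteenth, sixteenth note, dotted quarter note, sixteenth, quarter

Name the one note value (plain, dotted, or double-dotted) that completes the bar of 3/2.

eighth note

The bar of 3/2 = 48 thirty-second notes.
Express everything in thirty-second notes: double-dotted quarter note = 14; sixteenth note = 2; thirty-second note = 1; thirty-second tied to sixteenth (thirty-second + sixteenth) = 3; sixteenth note = 2; dotted quarter note = 12; sixteenth = 2; quarter = 8.
Adding: 14 + 2 + 1 + 3 + 2 + 12 + 2 + 8 = 44.
Remaining: 48 − 44 = 4 thirty-second notes, which is a eighth note.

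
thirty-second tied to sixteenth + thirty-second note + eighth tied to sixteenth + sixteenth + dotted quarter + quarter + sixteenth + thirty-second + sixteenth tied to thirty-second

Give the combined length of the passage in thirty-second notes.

In thirty-second notes: thirty-second tied to sixteenth (thirty-second + sixteenth) = 3; thirty-second note = 1; eighth tied to sixteenth (eighth + sixteenth) = 6; sixteenth = 2; dotted quarter = 12; quarter = 8; sixteenth = 2; thirty-second = 1; sixteenth tied to thirty-second (sixteenth + thirty-second) = 3.
Adding: 3 + 1 + 6 + 2 + 12 + 8 + 2 + 1 + 3 = 38 thirty-second notes.

38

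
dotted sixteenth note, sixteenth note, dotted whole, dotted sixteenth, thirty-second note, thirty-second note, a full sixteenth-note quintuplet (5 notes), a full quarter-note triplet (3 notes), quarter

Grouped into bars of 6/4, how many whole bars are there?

One bar of 6/4 = 48 thirty-second notes.
Each duration in thirty-second notes: dotted sixteenth note = 3; sixteenth note = 2; dotted whole = 48; dotted sixteenth = 3; thirty-second note = 1; thirty-second note = 1; a full sixteenth-note quintuplet (5 notes) (five quintuplet sixteenths span one quarter) = 8; a full quarter-note triplet (3 notes) (three triplet quarters span one half) = 16; quarter = 8.
Altogether 3 + 2 + 48 + 3 + 1 + 1 + 8 + 16 + 8 = 90.
90 ÷ 48 = 1 complete bar with 42 left over.

1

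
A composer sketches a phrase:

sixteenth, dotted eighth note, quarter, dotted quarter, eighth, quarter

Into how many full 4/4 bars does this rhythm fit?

One bar of 4/4 = 16 sixteenth notes.
In sixteenth notes: sixteenth = 1; dotted eighth note = 3; quarter = 4; dotted quarter = 6; eighth = 2; quarter = 4.
Sum: 1 + 3 + 4 + 6 + 2 + 4 = 20.
20 ÷ 16 = 1 complete bar with 4 left over.

1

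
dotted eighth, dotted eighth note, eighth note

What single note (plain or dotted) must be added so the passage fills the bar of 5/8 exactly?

The bar of 5/8 = 10 sixteenth notes.
In sixteenth notes: dotted eighth = 3; dotted eighth note = 3; eighth note = 2.
Adding: 3 + 3 + 2 = 8.
Remaining: 10 − 8 = 2 sixteenth notes, which is a eighth note.

eighth note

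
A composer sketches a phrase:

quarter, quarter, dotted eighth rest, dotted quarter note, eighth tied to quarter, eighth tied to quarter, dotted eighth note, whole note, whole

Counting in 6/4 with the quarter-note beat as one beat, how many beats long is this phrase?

One quarter-note beat = 4 sixteenth notes.
Express everything in sixteenth notes: quarter = 4; quarter = 4; dotted eighth rest = 3; dotted quarter note = 6; eighth tied to quarter (eighth + quarter) = 6; eighth tied to quarter (eighth + quarter) = 6; dotted eighth note = 3; whole note = 16; whole = 16.
Sum: 4 + 4 + 3 + 6 + 6 + 6 + 3 + 16 + 16 = 64.
64 ÷ 4 = 16 beats.

16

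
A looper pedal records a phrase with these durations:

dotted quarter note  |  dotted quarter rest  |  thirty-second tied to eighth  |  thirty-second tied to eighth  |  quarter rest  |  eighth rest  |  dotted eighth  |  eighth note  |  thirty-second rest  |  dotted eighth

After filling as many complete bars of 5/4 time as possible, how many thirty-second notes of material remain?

One bar of 5/4 = 40 thirty-second notes.
Express everything in thirty-second notes: dotted quarter note = 12; dotted quarter rest = 12; thirty-second tied to eighth (thirty-second + eighth) = 5; thirty-second tied to eighth (thirty-second + eighth) = 5; quarter rest = 8; eighth rest = 4; dotted eighth = 6; eighth note = 4; thirty-second rest = 1; dotted eighth = 6.
Adding: 12 + 12 + 5 + 5 + 8 + 4 + 6 + 4 + 1 + 6 = 63.
63 ÷ 40 = 1 complete bar with 23 thirty-second notes remaining.

23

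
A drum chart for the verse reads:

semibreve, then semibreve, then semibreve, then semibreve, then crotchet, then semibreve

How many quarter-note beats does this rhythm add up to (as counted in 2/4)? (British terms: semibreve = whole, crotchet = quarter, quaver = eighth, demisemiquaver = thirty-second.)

One quarter-note beat = 2 eighth notes.
Each duration in eighth notes: semibreve = 8; semibreve = 8; semibreve = 8; semibreve = 8; crotchet = 2; semibreve = 8.
Adding: 8 + 8 + 8 + 8 + 2 + 8 = 42.
42 ÷ 2 = 21 beats.

21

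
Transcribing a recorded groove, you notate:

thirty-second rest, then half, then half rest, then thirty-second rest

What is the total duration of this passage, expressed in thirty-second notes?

34

In thirty-second notes: thirty-second rest = 1; half = 16; half rest = 16; thirty-second rest = 1.
Altogether 1 + 16 + 16 + 1 = 34 thirty-second notes.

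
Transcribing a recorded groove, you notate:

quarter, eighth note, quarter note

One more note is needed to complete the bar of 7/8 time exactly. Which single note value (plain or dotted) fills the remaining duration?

The bar of 7/8 = 7 eighth notes.
Working in eighth notes: quarter = 2; eighth note = 1; quarter note = 2.
Total: 2 + 1 + 2 = 5.
Remaining: 7 − 5 = 2 eighth notes, which is a quarter note.

quarter note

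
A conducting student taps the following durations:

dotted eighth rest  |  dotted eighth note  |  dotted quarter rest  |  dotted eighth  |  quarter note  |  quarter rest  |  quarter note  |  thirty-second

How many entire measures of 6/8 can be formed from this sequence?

One bar of 6/8 = 24 thirty-second notes.
Each duration in thirty-second notes: dotted eighth rest = 6; dotted eighth note = 6; dotted quarter rest = 12; dotted eighth = 6; quarter note = 8; quarter rest = 8; quarter note = 8; thirty-second = 1.
Total: 6 + 6 + 12 + 6 + 8 + 8 + 8 + 1 = 55.
55 ÷ 24 = 2 complete bars with 7 left over.

2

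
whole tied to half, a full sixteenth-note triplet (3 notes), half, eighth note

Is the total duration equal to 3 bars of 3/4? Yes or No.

One bar of 3/4 = 6 eighth notes, so 3 bars = 18.
Each duration in eighth notes: whole tied to half (whole + half) = 12; a full sixteenth-note triplet (3 notes) (three triplet sixteenths span one eighth) = 1; half = 4; eighth note = 1.
Total: 12 + 1 + 4 + 1 = 18.
18 equals 18, so the answer is Yes.

Yes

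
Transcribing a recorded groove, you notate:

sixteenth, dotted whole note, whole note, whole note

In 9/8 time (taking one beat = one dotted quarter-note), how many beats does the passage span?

One dotted quarter-note beat = 6 sixteenth notes.
Convert each value to sixteenth notes: sixteenth = 1; dotted whole note = 24; whole note = 16; whole note = 16.
Adding: 1 + 24 + 16 + 16 = 57.
57 ÷ 6 = 9.5 beats.

9.5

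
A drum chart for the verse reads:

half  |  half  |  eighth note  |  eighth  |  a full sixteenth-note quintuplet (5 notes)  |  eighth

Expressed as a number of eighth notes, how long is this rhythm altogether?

Working in eighth notes: half = 4; half = 4; eighth note = 1; eighth = 1; a full sixteenth-note quintuplet (5 notes) (five quintuplet sixteenths span one quarter) = 2; eighth = 1.
Total: 4 + 4 + 1 + 1 + 2 + 1 = 13 eighth notes.

13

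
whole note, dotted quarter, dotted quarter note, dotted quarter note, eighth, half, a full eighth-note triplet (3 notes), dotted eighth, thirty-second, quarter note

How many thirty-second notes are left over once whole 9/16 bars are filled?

One bar of 9/16 = 18 thirty-second notes.
Working in thirty-second notes: whole note = 32; dotted quarter = 12; dotted quarter note = 12; dotted quarter note = 12; eighth = 4; half = 16; a full eighth-note triplet (3 notes) (three triplet eighths span one quarter) = 8; dotted eighth = 6; thirty-second = 1; quarter note = 8.
Altogether 32 + 12 + 12 + 12 + 4 + 16 + 8 + 6 + 1 + 8 = 111.
111 ÷ 18 = 6 complete bars with 3 thirty-second notes remaining.

3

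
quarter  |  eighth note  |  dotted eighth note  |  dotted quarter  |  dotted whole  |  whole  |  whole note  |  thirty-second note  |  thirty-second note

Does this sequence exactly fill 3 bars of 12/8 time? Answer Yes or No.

One bar of 12/8 = 48 thirty-second notes, so 3 bars = 144.
Convert each value to thirty-second notes: quarter = 8; eighth note = 4; dotted eighth note = 6; dotted quarter = 12; dotted whole = 48; whole = 32; whole note = 32; thirty-second note = 1; thirty-second note = 1.
Sum: 8 + 4 + 6 + 12 + 48 + 32 + 32 + 1 + 1 = 144.
144 equals 144, so the answer is Yes.

Yes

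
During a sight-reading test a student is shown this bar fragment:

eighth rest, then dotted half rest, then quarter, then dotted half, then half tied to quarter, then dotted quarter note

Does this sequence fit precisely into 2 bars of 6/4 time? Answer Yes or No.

Yes

One bar of 6/4 = 12 eighth notes, so 2 bars = 24.
In eighth notes: eighth rest = 1; dotted half rest = 6; quarter = 2; dotted half = 6; half tied to quarter (half + quarter) = 6; dotted quarter note = 3.
Adding: 1 + 6 + 2 + 6 + 6 + 3 = 24.
24 equals 24, so the answer is Yes.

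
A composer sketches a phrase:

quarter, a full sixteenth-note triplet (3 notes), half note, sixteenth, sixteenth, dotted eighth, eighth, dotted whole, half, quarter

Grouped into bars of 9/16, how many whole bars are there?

One bar of 9/16 = 9 sixteenth notes.
Each duration in sixteenth notes: quarter = 4; a full sixteenth-note triplet (3 notes) (three triplet sixteenths span one eighth) = 2; half note = 8; sixteenth = 1; sixteenth = 1; dotted eighth = 3; eighth = 2; dotted whole = 24; half = 8; quarter = 4.
Sum: 4 + 2 + 8 + 1 + 1 + 3 + 2 + 24 + 8 + 4 = 57.
57 ÷ 9 = 6 complete bars with 3 left over.

6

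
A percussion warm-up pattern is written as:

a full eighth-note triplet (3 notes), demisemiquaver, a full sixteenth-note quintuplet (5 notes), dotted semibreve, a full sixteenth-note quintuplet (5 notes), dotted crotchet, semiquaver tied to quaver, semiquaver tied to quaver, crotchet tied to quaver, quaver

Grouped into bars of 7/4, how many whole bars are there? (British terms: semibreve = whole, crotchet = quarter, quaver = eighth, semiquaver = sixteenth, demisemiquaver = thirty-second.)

One bar of 7/4 = 56 thirty-second notes.
In thirty-second notes: a full eighth-note triplet (3 notes) (three triplet eighths span one quarter) = 8; demisemiquaver = 1; a full sixteenth-note quintuplet (5 notes) (five quintuplet sixteenths span one quarter) = 8; dotted semibreve = 48; a full sixteenth-note quintuplet (5 notes) (five quintuplet sixteenths span one quarter) = 8; dotted crotchet = 12; semiquaver tied to quaver (semiquaver + quaver) = 6; semiquaver tied to quaver (semiquaver + quaver) = 6; crotchet tied to quaver (crotchet + quaver) = 12; quaver = 4.
Adding: 8 + 1 + 8 + 48 + 8 + 12 + 6 + 6 + 12 + 4 = 113.
113 ÷ 56 = 2 complete bars with 1 left over.

2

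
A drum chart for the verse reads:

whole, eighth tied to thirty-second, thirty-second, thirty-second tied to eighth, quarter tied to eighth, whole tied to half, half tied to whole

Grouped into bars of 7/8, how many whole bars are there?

One bar of 7/8 = 28 thirty-second notes.
In thirty-second notes: whole = 32; eighth tied to thirty-second (eighth + thirty-second) = 5; thirty-second = 1; thirty-second tied to eighth (thirty-second + eighth) = 5; quarter tied to eighth (quarter + eighth) = 12; whole tied to half (whole + half) = 48; half tied to whole (half + whole) = 48.
Adding: 32 + 5 + 1 + 5 + 12 + 48 + 48 = 151.
151 ÷ 28 = 5 complete bars with 11 left over.

5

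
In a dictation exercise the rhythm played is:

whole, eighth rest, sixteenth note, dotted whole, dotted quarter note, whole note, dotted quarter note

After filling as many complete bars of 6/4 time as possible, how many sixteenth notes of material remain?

23

One bar of 6/4 = 24 sixteenth notes.
Convert each value to sixteenth notes: whole = 16; eighth rest = 2; sixteenth note = 1; dotted whole = 24; dotted quarter note = 6; whole note = 16; dotted quarter note = 6.
Total: 16 + 2 + 1 + 24 + 6 + 16 + 6 = 71.
71 ÷ 24 = 2 complete bars with 23 sixteenth notes remaining.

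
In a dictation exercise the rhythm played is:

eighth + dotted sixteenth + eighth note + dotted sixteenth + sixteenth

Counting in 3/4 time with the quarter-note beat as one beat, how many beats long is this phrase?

2

One quarter-note beat = 8 thirty-second notes.
Convert each value to thirty-second notes: eighth = 4; dotted sixteenth = 3; eighth note = 4; dotted sixteenth = 3; sixteenth = 2.
Sum: 4 + 3 + 4 + 3 + 2 = 16.
16 ÷ 8 = 2 beats.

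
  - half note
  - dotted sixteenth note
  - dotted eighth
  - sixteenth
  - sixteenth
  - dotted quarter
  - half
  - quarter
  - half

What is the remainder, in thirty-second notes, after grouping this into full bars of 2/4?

One bar of 2/4 = 16 thirty-second notes.
Each duration in thirty-second notes: half note = 16; dotted sixteenth note = 3; dotted eighth = 6; sixteenth = 2; sixteenth = 2; dotted quarter = 12; half = 16; quarter = 8; half = 16.
Total: 16 + 3 + 6 + 2 + 2 + 12 + 16 + 8 + 16 = 81.
81 ÷ 16 = 5 complete bars with 1 thirty-second note remaining.

1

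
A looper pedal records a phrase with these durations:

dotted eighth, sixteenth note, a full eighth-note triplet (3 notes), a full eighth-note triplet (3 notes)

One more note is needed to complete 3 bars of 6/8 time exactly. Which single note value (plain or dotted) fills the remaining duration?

3 bars of 6/8 = 36 sixteenth notes.
Express everything in sixteenth notes: dotted eighth = 3; sixteenth note = 1; a full eighth-note triplet (3 notes) (three triplet eighths span one quarter) = 4; a full eighth-note triplet (3 notes) (three triplet eighths span one quarter) = 4.
Altogether 3 + 1 + 4 + 4 = 12.
Remaining: 36 − 12 = 24 sixteenth notes, which is a dotted whole note.

dotted whole note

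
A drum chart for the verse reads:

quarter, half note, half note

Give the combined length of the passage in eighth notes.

10

Express everything in eighth notes: quarter = 2; half note = 4; half note = 4.
Adding: 2 + 4 + 4 = 10 eighth notes.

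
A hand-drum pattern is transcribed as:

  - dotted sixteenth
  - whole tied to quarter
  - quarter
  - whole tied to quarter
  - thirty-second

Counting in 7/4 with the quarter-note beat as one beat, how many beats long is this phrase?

11.5

One quarter-note beat = 8 thirty-second notes.
Working in thirty-second notes: dotted sixteenth = 3; whole tied to quarter (whole + quarter) = 40; quarter = 8; whole tied to quarter (whole + quarter) = 40; thirty-second = 1.
Adding: 3 + 40 + 8 + 40 + 1 = 92.
92 ÷ 8 = 11.5 beats.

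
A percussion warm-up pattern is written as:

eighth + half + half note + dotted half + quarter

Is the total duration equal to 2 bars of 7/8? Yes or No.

No

One bar of 7/8 = 7 eighth notes, so 2 bars = 14.
Convert each value to eighth notes: eighth = 1; half = 4; half note = 4; dotted half = 6; quarter = 2.
Altogether 1 + 4 + 4 + 6 + 2 = 17.
17 exceeds 14, so the answer is No.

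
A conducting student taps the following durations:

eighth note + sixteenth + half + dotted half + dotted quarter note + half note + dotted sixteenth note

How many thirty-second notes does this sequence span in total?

Convert each value to thirty-second notes: eighth note = 4; sixteenth = 2; half = 16; dotted half = 24; dotted quarter note = 12; half note = 16; dotted sixteenth note = 3.
Sum: 4 + 2 + 16 + 24 + 12 + 16 + 3 = 77 thirty-second notes.

77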